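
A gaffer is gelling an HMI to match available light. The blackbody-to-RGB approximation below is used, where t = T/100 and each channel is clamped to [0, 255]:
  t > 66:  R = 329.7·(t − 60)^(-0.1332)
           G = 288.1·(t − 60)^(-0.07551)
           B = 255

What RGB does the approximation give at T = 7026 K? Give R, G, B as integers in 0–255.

t = 7026/100 = 70.26; the t > 66 branch applies.
R = 329.7·(70.26 − 60)^(-0.1332) = 329.7·10.26^(-0.1332) = 329.7·0.73336 = 241.788.
G = 288.1·(70.26 − 60)^(-0.07551) = 288.1·10.26^(-0.07551) = 288.1·0.83878 = 241.653.
B = 255 by definition for t > 66.
Rounded: (242, 242, 255).

R=242, G=242, B=255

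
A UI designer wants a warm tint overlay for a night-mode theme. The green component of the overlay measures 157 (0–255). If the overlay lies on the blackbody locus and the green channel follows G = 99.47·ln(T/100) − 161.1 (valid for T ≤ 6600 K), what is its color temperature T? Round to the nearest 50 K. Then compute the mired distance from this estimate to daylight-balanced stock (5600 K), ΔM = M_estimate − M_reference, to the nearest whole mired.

ln t = (157 + 161.1) / 99.47 = 3.1979.
t = e^3.1979 = 24.482.
T = 100·t = 2448 K → 2450 K to the nearest 50 K.
M_estimate = 10⁶/2450 = 408.16; M_reference = 10⁶/5600 = 178.57.
ΔM = 408.16 − 178.57 = 229.59 → +230 mireds.

+230 mireds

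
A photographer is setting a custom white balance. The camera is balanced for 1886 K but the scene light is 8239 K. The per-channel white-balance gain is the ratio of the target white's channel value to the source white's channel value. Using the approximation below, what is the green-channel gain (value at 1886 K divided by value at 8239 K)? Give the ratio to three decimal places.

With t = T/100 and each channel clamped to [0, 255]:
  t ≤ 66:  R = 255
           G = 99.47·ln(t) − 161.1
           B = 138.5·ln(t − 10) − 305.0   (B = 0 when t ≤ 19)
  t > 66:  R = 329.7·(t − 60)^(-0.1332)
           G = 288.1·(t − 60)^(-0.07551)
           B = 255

0.575

At 8239 K (t = 82.39):
  G = 288.1·(82.39 − 60)^(-0.07551) = 288.1·22.39^(-0.07551) = 288.1·0.79078 = 227.825.
At 1886 K (t = 18.86):
  G = 99.47·ln 18.86 − 161.1 = 99.47·2.9370 − 161.1 = 131.048.
Gain = 131.048 / 227.825 = 0.5752 → 0.575.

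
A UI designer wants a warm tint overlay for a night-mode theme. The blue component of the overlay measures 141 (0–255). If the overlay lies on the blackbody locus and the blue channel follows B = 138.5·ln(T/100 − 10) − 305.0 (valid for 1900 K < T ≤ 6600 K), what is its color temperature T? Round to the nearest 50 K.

3500 K

ln(t − 10) = (141 + 305.0) / 138.5 = 3.2202.
t − 10 = e^3.2202 = 25.034, so t = 35.034.
T = 100·t = 3503 K → 3500 K to the nearest 50 K.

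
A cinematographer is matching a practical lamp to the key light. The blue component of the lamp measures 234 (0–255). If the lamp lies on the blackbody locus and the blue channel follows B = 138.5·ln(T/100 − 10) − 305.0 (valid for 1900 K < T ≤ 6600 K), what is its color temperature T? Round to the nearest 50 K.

ln(t − 10) = (234 + 305.0) / 138.5 = 3.8917.
t − 10 = e^3.8917 = 48.994, so t = 58.994.
T = 100·t = 5899 K → 5900 K to the nearest 50 K.

5900 K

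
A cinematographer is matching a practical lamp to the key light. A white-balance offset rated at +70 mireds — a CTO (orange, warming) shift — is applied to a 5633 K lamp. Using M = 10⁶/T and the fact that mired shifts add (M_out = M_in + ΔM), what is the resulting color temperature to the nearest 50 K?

4050 K

M_in = 10⁶/5633 = 177.53 mireds.
M_out = 177.53 + (+70) = 247.53 mireds.
T_out = 10⁶/247.53 = 4040.0 K → 4050 K.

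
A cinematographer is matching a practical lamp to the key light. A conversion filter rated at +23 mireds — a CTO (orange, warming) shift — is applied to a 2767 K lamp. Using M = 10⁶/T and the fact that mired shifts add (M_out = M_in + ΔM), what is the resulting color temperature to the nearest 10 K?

2600 K

M_in = 10⁶/2767 = 361.40 mireds.
M_out = 361.40 + (+23) = 384.40 mireds.
T_out = 10⁶/384.40 = 2601.4 K → 2600 K.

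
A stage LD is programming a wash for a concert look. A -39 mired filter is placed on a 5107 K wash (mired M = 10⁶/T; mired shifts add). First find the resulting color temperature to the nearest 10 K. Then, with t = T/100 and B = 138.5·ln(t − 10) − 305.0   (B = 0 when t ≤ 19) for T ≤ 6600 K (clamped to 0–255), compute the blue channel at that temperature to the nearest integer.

M_in = 10⁶/5107 = 195.81; M_out = 195.81 + (-39) = 156.81.
T_out = 10⁶/156.81 = 6377.2 K → 6380 K; t = 63.8.
B = 138.5·ln(63.8 − 10) − 305.0 = 138.5·ln 53.8 − 305.0 = 138.5·3.9853 − 305.0 = 246.960.
Rounded: 247.

247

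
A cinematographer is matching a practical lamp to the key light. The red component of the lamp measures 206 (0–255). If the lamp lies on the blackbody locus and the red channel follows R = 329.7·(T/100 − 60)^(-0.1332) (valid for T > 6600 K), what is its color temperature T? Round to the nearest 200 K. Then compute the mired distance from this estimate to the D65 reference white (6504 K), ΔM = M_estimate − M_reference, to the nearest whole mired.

-47 mireds

(t − 60)^(-0.1332) = 206/329.7 = 0.62481.
t − 60 = 0.62481^(1/-0.1332) = 0.62481^(-7.508) = 34.152, so t = 94.152.
T = 100·t = 9415 K → 9400 K to the nearest 200 K.
M_estimate = 10⁶/9400 = 106.38; M_reference = 10⁶/6504 = 153.75.
ΔM = 106.38 − 153.75 = -47.37 → -47 mireds.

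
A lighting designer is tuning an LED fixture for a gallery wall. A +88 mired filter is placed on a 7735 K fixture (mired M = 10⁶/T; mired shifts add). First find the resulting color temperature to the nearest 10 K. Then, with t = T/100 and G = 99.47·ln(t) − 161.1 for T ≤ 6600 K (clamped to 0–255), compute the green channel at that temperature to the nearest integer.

220

M_in = 10⁶/7735 = 129.28; M_out = 129.28 + (+88) = 217.28.
T_out = 10⁶/217.28 = 4602.3 K → 4600 K; t = 46.
G = 99.47·ln 46 − 161.1 = 99.47·3.8286 − 161.1 = 219.735.
Rounded: 220.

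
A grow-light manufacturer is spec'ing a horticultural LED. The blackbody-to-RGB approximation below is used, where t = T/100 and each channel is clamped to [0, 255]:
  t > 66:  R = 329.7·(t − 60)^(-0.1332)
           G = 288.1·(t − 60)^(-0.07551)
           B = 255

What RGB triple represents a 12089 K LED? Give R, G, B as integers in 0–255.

R=191, G=211, B=255

t = 12089/100 = 120.89; the t > 66 branch applies.
R = 329.7·(120.89 − 60)^(-0.1332) = 329.7·60.89^(-0.1332) = 329.7·0.57849 = 190.729.
G = 288.1·(120.89 − 60)^(-0.07551) = 288.1·60.89^(-0.07551) = 288.1·0.73324 = 211.248.
B = 255 by definition for t > 66.
Rounded: (191, 211, 255).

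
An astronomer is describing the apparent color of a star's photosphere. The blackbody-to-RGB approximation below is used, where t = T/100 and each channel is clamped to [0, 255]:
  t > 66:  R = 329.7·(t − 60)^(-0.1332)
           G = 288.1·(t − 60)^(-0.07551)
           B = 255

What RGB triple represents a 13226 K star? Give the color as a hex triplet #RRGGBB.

#BAD1FF

t = 13226/100 = 132.26; the t > 66 branch applies.
R = 329.7·(132.26 − 60)^(-0.1332) = 329.7·72.26^(-0.1332) = 329.7·0.56545 = 186.429.
G = 288.1·(132.26 − 60)^(-0.07551) = 288.1·72.26^(-0.07551) = 288.1·0.72383 = 208.534.
B = 255 by definition for t > 66.
Rounded: (186, 209, 255).
In hex: #BAD1FF.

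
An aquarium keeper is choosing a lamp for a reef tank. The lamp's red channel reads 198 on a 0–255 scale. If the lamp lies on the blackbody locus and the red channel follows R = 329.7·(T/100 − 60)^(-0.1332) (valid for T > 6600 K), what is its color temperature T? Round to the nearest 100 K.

(t − 60)^(-0.1332) = 198/329.7 = 0.60055.
t − 60 = 0.60055^(1/-0.1332) = 0.60055^(-7.508) = 45.980, so t = 105.980.
T = 100·t = 10598 K → 10600 K to the nearest 100 K.

10600 K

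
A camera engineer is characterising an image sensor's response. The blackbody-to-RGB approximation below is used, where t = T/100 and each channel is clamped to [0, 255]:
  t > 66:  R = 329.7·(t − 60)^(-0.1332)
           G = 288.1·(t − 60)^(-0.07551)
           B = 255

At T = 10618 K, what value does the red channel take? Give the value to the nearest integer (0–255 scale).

t = 10618/100 = 106.18; the t > 66 branch applies.
R = 329.7·(106.18 − 60)^(-0.1332) = 329.7·46.18^(-0.1332) = 329.7·0.60020 = 197.885.
Rounded: 198.

198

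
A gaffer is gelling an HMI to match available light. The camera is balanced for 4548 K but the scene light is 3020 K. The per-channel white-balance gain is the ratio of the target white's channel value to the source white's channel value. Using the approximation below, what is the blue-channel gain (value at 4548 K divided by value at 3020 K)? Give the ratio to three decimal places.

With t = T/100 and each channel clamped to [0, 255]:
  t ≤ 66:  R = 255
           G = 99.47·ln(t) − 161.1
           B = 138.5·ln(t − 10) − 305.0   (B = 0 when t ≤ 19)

1.701

At 3020 K (t = 30.2):
  B = 138.5·ln(30.2 − 10) − 305.0 = 138.5·ln 20.2 − 305.0 = 138.5·3.0057 − 305.0 = 111.287.
At 4548 K (t = 45.48):
  B = 138.5·ln(45.48 − 10) − 305.0 = 138.5·ln 35.48 − 305.0 = 138.5·3.5690 − 305.0 = 189.302.
Gain = 189.302 / 111.287 = 1.7010 → 1.701.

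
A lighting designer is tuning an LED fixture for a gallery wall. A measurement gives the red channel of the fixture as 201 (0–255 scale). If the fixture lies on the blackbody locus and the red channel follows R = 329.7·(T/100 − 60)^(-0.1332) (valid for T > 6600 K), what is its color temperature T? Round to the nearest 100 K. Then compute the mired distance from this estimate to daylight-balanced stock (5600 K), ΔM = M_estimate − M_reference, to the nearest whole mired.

-80 mireds

(t − 60)^(-0.1332) = 201/329.7 = 0.60965.
t − 60 = 0.60965^(1/-0.1332) = 0.60965^(-7.508) = 41.071, so t = 101.071.
T = 100·t = 10107 K → 10100 K to the nearest 100 K.
M_estimate = 10⁶/10100 = 99.01; M_reference = 10⁶/5600 = 178.57.
ΔM = 99.01 − 178.57 = -79.56 → -80 mireds.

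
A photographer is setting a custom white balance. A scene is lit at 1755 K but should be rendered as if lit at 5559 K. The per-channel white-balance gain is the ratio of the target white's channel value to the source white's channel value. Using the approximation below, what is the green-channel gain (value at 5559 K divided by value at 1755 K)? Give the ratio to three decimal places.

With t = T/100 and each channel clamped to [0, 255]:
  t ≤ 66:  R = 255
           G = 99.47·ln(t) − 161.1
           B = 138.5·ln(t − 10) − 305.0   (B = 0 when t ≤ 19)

At 1755 K (t = 17.55):
  G = 99.47·ln 17.55 − 161.1 = 99.47·2.8651 − 161.1 = 123.887.
At 5559 K (t = 55.59):
  G = 99.47·ln 55.59 − 161.1 = 99.47·4.0180 − 161.1 = 238.571.
Gain = 238.571 / 123.887 = 1.9257 → 1.926.

1.926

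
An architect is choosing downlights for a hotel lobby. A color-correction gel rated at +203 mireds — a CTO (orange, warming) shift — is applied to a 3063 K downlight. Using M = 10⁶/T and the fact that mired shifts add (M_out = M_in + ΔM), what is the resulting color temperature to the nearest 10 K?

M_in = 10⁶/3063 = 326.48 mireds.
M_out = 326.48 + (+203) = 529.48 mireds.
T_out = 10⁶/529.48 = 1888.7 K → 1890 K.

1890 K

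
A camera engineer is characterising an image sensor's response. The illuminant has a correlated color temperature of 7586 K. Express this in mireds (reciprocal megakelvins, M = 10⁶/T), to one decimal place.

M = 10⁶ / 7586 = 131.822 → 131.8 mireds.

131.8 mireds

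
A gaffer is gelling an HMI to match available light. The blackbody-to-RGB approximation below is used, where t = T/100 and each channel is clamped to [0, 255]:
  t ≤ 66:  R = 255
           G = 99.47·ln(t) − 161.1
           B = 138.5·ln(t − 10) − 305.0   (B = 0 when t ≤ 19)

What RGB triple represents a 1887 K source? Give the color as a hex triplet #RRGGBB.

t = 1887/100 = 18.87; the t ≤ 66 branch applies.
R = 255 by definition for t ≤ 66.
G = 99.47·ln 18.87 − 161.1 = 99.47·2.9376 − 161.1 = 131.100.
t = 18.87 ≤ 19, so B = 0.
Rounded: (255, 131, 0).
In hex: #FF8300.

#FF8300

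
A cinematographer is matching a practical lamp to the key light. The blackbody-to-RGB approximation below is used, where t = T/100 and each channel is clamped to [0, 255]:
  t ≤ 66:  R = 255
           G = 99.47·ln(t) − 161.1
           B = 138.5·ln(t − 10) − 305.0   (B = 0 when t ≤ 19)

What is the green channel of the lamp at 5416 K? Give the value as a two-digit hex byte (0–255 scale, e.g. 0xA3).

t = 5416/100 = 54.16; the t ≤ 66 branch applies.
G = 99.47·ln 54.16 − 161.1 = 99.47·3.9919 − 161.1 = 235.979.
Rounded: 236; in hex, 0xEC.

0xEC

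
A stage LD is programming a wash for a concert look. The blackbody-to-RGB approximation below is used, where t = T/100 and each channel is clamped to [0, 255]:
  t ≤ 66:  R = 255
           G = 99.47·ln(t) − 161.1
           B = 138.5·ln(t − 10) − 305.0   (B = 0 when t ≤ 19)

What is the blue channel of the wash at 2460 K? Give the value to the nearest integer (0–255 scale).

t = 2460/100 = 24.6; the t ≤ 66 branch applies.
B = 138.5·ln(24.6 − 10) − 305.0 = 138.5·ln 14.6 − 305.0 = 138.5·2.6810 − 305.0 = 66.321.
Rounded: 66.

66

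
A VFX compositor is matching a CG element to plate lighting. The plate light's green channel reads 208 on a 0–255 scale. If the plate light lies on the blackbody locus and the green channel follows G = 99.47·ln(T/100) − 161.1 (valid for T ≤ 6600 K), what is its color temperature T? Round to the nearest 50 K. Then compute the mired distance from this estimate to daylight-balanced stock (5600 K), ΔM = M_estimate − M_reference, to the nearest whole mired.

+65 mireds

ln t = (208 + 161.1) / 99.47 = 3.7107.
t = e^3.7107 = 40.881.
T = 100·t = 4088 K → 4100 K to the nearest 50 K.
M_estimate = 10⁶/4100 = 243.90; M_reference = 10⁶/5600 = 178.57.
ΔM = 243.90 − 178.57 = 65.33 → +65 mireds.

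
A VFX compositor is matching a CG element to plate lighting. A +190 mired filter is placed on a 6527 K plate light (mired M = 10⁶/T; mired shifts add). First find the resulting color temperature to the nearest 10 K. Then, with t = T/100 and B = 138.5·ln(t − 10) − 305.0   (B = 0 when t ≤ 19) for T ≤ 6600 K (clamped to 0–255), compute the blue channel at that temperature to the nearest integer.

M_in = 10⁶/6527 = 153.21; M_out = 153.21 + (+190) = 343.21.
T_out = 10⁶/343.21 = 2913.7 K → 2910 K; t = 29.1.
B = 138.5·ln(29.1 − 10) − 305.0 = 138.5·ln 19.1 − 305.0 = 138.5·2.9497 − 305.0 = 103.532.
Rounded: 104.

104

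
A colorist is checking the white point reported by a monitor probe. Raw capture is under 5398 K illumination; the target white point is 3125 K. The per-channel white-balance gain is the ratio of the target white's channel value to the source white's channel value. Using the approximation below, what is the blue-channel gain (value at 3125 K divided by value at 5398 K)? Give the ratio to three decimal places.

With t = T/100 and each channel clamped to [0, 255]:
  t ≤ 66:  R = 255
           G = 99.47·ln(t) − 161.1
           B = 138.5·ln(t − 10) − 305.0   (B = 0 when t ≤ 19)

0.540

At 5398 K (t = 53.98):
  B = 138.5·ln(53.98 − 10) − 305.0 = 138.5·ln 43.98 − 305.0 = 138.5·3.7837 − 305.0 = 219.047.
At 3125 K (t = 31.25):
  B = 138.5·ln(31.25 − 10) − 305.0 = 138.5·ln 21.25 − 305.0 = 138.5·3.0564 − 305.0 = 118.305.
Gain = 118.305 / 219.047 = 0.5401 → 0.540.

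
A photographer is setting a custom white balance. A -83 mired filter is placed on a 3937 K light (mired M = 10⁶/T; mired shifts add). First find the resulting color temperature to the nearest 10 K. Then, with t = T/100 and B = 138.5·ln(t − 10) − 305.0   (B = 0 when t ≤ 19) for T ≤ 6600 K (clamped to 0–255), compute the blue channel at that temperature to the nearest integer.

M_in = 10⁶/3937 = 254.00; M_out = 254.00 + (-83) = 171.00.
T_out = 10⁶/171.00 = 5847.9 K → 5850 K; t = 58.5.
B = 138.5·ln(58.5 − 10) − 305.0 = 138.5·ln 48.5 − 305.0 = 138.5·3.8816 − 305.0 = 232.597.
Rounded: 233.

233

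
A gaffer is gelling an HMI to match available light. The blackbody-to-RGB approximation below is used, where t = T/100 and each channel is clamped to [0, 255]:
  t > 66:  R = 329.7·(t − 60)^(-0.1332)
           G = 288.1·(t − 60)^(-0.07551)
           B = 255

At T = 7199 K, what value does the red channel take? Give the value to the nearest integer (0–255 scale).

t = 7199/100 = 71.99; the t > 66 branch applies.
R = 329.7·(71.99 − 60)^(-0.1332) = 329.7·11.99^(-0.1332) = 329.7·0.71829 = 236.821.
Rounded: 237.

237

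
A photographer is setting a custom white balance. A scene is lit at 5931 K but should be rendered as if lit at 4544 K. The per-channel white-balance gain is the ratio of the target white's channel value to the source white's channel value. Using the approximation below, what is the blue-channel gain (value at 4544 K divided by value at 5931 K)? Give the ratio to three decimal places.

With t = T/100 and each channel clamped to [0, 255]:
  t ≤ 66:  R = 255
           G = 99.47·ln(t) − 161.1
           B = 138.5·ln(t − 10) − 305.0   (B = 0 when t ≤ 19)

0.805

At 5931 K (t = 59.31):
  B = 138.5·ln(59.31 − 10) − 305.0 = 138.5·ln 49.31 − 305.0 = 138.5·3.8981 − 305.0 = 234.891.
At 4544 K (t = 45.44):
  B = 138.5·ln(45.44 − 10) − 305.0 = 138.5·ln 35.44 − 305.0 = 138.5·3.5678 − 305.0 = 189.146.
Gain = 189.146 / 234.891 = 0.8053 → 0.805.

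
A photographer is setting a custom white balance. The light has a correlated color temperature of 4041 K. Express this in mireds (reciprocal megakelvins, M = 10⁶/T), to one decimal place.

M = 10⁶ / 4041 = 247.463 → 247.5 mireds.

247.5 mireds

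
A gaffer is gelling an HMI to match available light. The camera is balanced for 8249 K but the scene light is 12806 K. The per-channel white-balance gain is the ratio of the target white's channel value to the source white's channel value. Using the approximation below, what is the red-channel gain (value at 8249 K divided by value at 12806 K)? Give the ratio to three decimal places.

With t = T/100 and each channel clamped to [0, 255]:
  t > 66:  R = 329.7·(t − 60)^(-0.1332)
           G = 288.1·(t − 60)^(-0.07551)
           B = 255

1.159

At 12806 K (t = 128.06):
  R = 329.7·(128.06 − 60)^(-0.1332) = 329.7·68.06^(-0.1332) = 329.7·0.56998 = 187.922.
At 8249 K (t = 82.49):
  R = 329.7·(82.49 − 60)^(-0.1332) = 329.7·22.49^(-0.1332) = 329.7·0.66056 = 217.788.
Gain = 217.788 / 187.922 = 1.1589 → 1.159.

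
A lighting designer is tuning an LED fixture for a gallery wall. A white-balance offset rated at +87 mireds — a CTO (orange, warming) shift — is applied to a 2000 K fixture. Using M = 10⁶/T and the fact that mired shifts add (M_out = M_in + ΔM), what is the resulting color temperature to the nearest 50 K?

M_in = 10⁶/2000 = 500.00 mireds.
M_out = 500.00 + (+87) = 587.00 mireds.
T_out = 10⁶/587.00 = 1703.6 K → 1700 K.

1700 K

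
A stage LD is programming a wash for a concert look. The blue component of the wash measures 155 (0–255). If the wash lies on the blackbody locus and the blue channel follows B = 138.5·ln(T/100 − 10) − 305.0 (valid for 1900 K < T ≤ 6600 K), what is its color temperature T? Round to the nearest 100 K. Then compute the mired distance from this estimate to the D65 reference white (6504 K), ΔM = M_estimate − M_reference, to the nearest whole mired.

ln(t − 10) = (155 + 305.0) / 138.5 = 3.3213.
t − 10 = e^3.3213 = 27.696, so t = 37.696.
T = 100·t = 3770 K → 3800 K to the nearest 100 K.
M_estimate = 10⁶/3800 = 263.16; M_reference = 10⁶/6504 = 153.75.
ΔM = 263.16 − 153.75 = 109.41 → +109 mireds.

+109 mireds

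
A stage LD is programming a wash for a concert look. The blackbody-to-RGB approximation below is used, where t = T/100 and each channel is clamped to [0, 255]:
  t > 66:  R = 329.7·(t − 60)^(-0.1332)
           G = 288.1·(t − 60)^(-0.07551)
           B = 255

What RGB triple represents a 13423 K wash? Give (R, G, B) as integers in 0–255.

t = 13423/100 = 134.23; the t > 66 branch applies.
R = 329.7·(134.23 − 60)^(-0.1332) = 329.7·74.23^(-0.1332) = 329.7·0.56343 = 185.762.
G = 288.1·(134.23 − 60)^(-0.07551) = 288.1·74.23^(-0.07551) = 288.1·0.72236 = 208.111.
B = 255 by definition for t > 66.
Rounded: (186, 208, 255).

(186, 208, 255)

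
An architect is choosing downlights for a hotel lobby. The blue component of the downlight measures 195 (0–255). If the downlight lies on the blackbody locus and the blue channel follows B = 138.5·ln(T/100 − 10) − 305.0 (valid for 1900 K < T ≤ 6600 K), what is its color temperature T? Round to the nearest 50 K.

ln(t − 10) = (195 + 305.0) / 138.5 = 3.6101.
t − 10 = e^3.6101 = 36.970, so t = 46.970.
T = 100·t = 4697 K → 4700 K to the nearest 50 K.

4700 K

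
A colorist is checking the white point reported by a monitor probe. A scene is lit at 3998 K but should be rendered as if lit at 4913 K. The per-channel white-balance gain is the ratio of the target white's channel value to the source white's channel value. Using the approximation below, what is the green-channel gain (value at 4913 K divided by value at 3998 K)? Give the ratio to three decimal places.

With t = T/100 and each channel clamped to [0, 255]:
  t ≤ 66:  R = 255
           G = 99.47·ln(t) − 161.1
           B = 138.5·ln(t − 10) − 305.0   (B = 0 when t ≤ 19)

At 3998 K (t = 39.98):
  G = 99.47·ln 39.98 − 161.1 = 99.47·3.6884 − 161.1 = 205.783.
At 4913 K (t = 49.13):
  G = 99.47·ln 49.13 − 161.1 = 99.47·3.8945 − 161.1 = 226.283.
Gain = 226.283 / 205.783 = 1.0996 → 1.100.

1.100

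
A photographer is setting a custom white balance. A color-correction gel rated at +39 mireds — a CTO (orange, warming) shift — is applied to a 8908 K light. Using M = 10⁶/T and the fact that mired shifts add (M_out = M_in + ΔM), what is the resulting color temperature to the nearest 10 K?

6610 K

M_in = 10⁶/8908 = 112.26 mireds.
M_out = 112.26 + (+39) = 151.26 mireds.
T_out = 10⁶/151.26 = 6611.2 K → 6610 K.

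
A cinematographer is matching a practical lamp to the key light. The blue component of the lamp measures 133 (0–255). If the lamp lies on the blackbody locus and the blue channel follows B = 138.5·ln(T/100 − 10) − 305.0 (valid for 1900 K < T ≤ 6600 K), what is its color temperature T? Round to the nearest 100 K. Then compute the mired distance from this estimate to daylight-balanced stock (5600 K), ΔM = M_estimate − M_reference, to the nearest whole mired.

+116 mireds

ln(t − 10) = (133 + 305.0) / 138.5 = 3.1625.
t − 10 = e^3.1625 = 23.629, so t = 33.629.
T = 100·t = 3363 K → 3400 K to the nearest 100 K.
M_estimate = 10⁶/3400 = 294.12; M_reference = 10⁶/5600 = 178.57.
ΔM = 294.12 − 178.57 = 115.55 → +116 mireds.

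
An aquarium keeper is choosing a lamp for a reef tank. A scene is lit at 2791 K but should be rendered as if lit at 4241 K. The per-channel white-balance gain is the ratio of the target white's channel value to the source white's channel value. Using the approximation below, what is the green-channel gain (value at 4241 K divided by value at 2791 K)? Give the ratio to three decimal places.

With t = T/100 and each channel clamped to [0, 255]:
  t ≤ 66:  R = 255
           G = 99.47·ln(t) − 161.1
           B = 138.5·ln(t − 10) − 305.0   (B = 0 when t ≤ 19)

At 2791 K (t = 27.91):
  G = 99.47·ln 27.91 − 161.1 = 99.47·3.3290 − 161.1 = 170.034.
At 4241 K (t = 42.41):
  G = 99.47·ln 42.41 − 161.1 = 99.47·3.7474 − 161.1 = 211.652.
Gain = 211.652 / 170.034 = 1.2448 → 1.245.

1.245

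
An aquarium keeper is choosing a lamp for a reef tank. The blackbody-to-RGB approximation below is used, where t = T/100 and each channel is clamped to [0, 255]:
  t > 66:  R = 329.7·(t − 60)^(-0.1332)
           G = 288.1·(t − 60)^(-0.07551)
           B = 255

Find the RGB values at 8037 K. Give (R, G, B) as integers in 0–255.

t = 8037/100 = 80.37; the t > 66 branch applies.
R = 329.7·(80.37 − 60)^(-0.1332) = 329.7·20.37^(-0.1332) = 329.7·0.66933 = 220.679.
G = 288.1·(80.37 − 60)^(-0.07551) = 288.1·20.37^(-0.07551) = 288.1·0.79645 = 229.457.
B = 255 by definition for t > 66.
Rounded: (221, 229, 255).

(221, 229, 255)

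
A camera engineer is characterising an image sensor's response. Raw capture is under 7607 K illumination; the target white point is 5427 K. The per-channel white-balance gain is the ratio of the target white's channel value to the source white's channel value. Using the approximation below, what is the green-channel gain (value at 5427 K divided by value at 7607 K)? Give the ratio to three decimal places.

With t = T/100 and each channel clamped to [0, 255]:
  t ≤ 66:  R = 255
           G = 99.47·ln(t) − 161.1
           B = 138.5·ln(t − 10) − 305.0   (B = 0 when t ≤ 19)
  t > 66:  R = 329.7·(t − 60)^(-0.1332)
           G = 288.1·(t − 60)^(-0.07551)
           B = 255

At 7607 K (t = 76.07):
  G = 288.1·(76.07 − 60)^(-0.07551) = 288.1·16.07^(-0.07551) = 288.1·0.81084 = 233.602.
At 5427 K (t = 54.27):
  G = 99.47·ln 54.27 − 161.1 = 99.47·3.9940 − 161.1 = 236.180.
Gain = 236.180 / 233.602 = 1.0110 → 1.011.

1.011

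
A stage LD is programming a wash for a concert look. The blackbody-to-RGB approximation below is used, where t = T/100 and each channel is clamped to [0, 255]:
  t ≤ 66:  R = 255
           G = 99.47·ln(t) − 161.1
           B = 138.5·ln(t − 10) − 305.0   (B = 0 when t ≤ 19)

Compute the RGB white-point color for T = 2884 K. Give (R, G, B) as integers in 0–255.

(255, 173, 102)

t = 2884/100 = 28.84; the t ≤ 66 branch applies.
R = 255 by definition for t ≤ 66.
G = 99.47·ln 28.84 − 161.1 = 99.47·3.3618 − 161.1 = 173.295.
B = 138.5·ln(28.84 − 10) − 305.0 = 138.5·ln 18.84 − 305.0 = 138.5·2.9360 − 305.0 = 101.634.
Rounded: (255, 173, 102).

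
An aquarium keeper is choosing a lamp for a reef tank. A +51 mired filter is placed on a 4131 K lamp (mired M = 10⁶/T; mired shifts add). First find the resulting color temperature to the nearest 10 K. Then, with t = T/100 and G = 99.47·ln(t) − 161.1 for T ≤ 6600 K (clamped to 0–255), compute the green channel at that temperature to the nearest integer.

M_in = 10⁶/4131 = 242.07; M_out = 242.07 + (+51) = 293.07.
T_out = 10⁶/293.07 = 3412.1 K → 3410 K; t = 34.1.
G = 99.47·ln 34.1 − 161.1 = 99.47·3.5293 − 161.1 = 189.959.
Rounded: 190.

190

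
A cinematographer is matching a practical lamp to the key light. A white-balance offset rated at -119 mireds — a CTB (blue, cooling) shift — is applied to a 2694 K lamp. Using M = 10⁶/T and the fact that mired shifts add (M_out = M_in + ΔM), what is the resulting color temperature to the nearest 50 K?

M_in = 10⁶/2694 = 371.20 mireds.
M_out = 371.20 + (-119) = 252.20 mireds.
T_out = 10⁶/252.20 = 3965.2 K → 3950 K.

3950 K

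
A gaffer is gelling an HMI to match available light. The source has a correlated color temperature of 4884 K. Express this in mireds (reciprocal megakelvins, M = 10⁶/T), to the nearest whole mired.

205 mireds

M = 10⁶ / 4884 = 204.750 → 205 mireds.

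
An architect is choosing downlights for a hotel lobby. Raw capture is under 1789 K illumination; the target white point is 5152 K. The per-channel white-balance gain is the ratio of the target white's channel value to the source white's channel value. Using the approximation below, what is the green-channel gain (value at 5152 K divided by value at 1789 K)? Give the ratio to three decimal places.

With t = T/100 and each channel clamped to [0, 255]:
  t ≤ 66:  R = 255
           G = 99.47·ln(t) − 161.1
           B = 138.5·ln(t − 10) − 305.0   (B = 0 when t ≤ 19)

1.836

At 1789 K (t = 17.89):
  G = 99.47·ln 17.89 − 161.1 = 99.47·2.8842 − 161.1 = 125.796.
At 5152 K (t = 51.52):
  G = 99.47·ln 51.52 − 161.1 = 99.47·3.9420 − 161.1 = 231.008.
Gain = 231.008 / 125.796 = 1.8364 → 1.836.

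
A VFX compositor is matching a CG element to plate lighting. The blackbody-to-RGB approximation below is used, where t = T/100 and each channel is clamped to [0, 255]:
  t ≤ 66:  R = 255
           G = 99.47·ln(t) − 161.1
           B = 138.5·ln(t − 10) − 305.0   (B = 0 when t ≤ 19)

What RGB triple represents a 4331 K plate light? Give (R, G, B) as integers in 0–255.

(255, 214, 181)

t = 4331/100 = 43.31; the t ≤ 66 branch applies.
R = 255 by definition for t ≤ 66.
G = 99.47·ln 43.31 − 161.1 = 99.47·3.7684 − 161.1 = 213.741.
B = 138.5·ln(43.31 − 10) − 305.0 = 138.5·ln 33.31 − 305.0 = 138.5·3.5059 − 305.0 = 180.561.
Rounded: (255, 214, 181).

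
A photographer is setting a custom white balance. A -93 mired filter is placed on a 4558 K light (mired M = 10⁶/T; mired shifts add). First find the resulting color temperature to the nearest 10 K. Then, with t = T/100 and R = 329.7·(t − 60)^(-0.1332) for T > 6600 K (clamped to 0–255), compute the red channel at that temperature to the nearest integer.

M_in = 10⁶/4558 = 219.39; M_out = 219.39 + (-93) = 126.39.
T_out = 10⁶/126.39 = 7911.7 K → 7910 K; t = 79.1.
R = 329.7·(79.1 − 60)^(-0.1332) = 329.7·19.1^(-0.1332) = 329.7·0.67510 = 222.580.
Rounded: 223.

223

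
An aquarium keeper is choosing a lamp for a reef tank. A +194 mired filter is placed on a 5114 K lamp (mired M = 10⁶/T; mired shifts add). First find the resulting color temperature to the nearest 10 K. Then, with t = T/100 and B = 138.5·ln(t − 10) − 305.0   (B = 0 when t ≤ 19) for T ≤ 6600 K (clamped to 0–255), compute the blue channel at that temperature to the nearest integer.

M_in = 10⁶/5114 = 195.54; M_out = 195.54 + (+194) = 389.54.
T_out = 10⁶/389.54 = 2567.1 K → 2570 K; t = 25.7.
B = 138.5·ln(25.7 − 10) − 305.0 = 138.5·ln 15.7 − 305.0 = 138.5·2.7537 − 305.0 = 76.382.
Rounded: 76.

76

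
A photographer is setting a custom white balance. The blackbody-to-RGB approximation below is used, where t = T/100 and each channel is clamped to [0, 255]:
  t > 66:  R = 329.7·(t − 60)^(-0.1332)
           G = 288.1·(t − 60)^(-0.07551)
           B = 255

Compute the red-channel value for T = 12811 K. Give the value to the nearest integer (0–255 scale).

188

t = 12811/100 = 128.11; the t > 66 branch applies.
R = 329.7·(128.11 − 60)^(-0.1332) = 329.7·68.11^(-0.1332) = 329.7·0.56992 = 187.904.
Rounded: 188.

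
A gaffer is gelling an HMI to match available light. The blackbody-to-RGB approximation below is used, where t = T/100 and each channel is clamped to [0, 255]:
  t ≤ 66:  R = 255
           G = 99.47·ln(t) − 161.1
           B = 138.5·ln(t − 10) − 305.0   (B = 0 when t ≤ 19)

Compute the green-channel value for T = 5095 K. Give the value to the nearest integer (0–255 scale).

t = 5095/100 = 50.95; the t ≤ 66 branch applies.
G = 99.47·ln 50.95 − 161.1 = 99.47·3.9308 − 161.1 = 229.901.
Rounded: 230.

230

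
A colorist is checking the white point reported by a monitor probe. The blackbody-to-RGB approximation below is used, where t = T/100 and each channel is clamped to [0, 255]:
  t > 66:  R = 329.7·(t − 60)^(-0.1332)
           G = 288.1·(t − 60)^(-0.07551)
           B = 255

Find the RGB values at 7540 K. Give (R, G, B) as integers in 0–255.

t = 7540/100 = 75.4; the t > 66 branch applies.
R = 329.7·(75.4 − 60)^(-0.1332) = 329.7·15.4^(-0.1332) = 329.7·0.69474 = 229.056.
G = 288.1·(75.4 − 60)^(-0.07551) = 288.1·15.4^(-0.07551) = 288.1·0.81345 = 234.355.
B = 255 by definition for t > 66.
Rounded: (229, 234, 255).

(229, 234, 255)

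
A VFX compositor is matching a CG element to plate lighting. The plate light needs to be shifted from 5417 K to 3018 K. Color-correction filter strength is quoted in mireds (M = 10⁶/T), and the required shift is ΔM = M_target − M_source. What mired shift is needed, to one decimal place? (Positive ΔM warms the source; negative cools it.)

+146.7 mireds

M_source = 10⁶/5417 = 184.604; M_target = 10⁶/3018 = 331.345.
ΔM = 331.345 − 184.604 = 146.741 → +146.7 mireds, a warming shift.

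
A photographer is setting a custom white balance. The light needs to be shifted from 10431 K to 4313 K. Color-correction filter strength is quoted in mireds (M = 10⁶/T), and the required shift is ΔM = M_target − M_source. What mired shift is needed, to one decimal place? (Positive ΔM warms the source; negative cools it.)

+136.0 mireds

M_source = 10⁶/10431 = 95.868; M_target = 10⁶/4313 = 231.857.
ΔM = 231.857 − 95.868 = 135.989 → +136.0 mireds, a warming shift.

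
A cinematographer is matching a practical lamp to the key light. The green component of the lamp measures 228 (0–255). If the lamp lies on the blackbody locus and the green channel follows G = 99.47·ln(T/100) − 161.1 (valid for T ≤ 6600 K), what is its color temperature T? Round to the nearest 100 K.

ln t = (228 + 161.1) / 99.47 = 3.9117.
t = e^3.9117 = 49.985.
T = 100·t = 4999 K → 5000 K to the nearest 100 K.

5000 K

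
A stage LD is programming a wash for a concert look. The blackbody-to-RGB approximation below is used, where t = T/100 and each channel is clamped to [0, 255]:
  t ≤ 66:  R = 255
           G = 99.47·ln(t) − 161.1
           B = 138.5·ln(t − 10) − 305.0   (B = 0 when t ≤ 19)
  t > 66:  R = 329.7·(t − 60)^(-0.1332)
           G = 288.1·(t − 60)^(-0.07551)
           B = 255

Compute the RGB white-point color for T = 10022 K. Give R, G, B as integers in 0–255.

R=202, G=218, B=255

t = 10022/100 = 100.22; the t > 66 branch applies.
R = 329.7·(100.22 − 60)^(-0.1332) = 329.7·40.22^(-0.1332) = 329.7·0.61135 = 201.561.
G = 288.1·(100.22 − 60)^(-0.07551) = 288.1·40.22^(-0.07551) = 288.1·0.75657 = 217.968.
B = 255 by definition for t > 66.
Rounded: (202, 218, 255).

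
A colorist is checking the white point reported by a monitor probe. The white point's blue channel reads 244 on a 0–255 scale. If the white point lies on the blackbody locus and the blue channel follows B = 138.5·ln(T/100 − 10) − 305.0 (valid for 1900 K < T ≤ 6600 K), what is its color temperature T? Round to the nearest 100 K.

6300 K

ln(t − 10) = (244 + 305.0) / 138.5 = 3.9639.
t − 10 = e^3.9639 = 52.662, so t = 62.662.
T = 100·t = 6266 K → 6300 K to the nearest 100 K.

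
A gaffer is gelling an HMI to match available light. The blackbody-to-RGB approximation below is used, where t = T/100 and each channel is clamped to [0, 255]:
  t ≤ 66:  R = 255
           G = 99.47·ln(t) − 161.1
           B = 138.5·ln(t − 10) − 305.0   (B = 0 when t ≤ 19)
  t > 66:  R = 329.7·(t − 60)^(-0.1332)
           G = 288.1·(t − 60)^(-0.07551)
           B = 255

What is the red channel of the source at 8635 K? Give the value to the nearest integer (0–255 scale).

t = 8635/100 = 86.35; the t > 66 branch applies.
R = 329.7·(86.35 − 60)^(-0.1332) = 329.7·26.35^(-0.1332) = 329.7·0.64677 = 213.241.
Rounded: 213.

213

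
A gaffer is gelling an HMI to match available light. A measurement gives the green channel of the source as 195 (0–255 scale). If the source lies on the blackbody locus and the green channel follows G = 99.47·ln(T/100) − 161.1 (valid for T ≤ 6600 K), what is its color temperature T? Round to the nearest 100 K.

ln t = (195 + 161.1) / 99.47 = 3.5800.
t = e^3.5800 = 35.873.
T = 100·t = 3587 K → 3600 K to the nearest 100 K.

3600 K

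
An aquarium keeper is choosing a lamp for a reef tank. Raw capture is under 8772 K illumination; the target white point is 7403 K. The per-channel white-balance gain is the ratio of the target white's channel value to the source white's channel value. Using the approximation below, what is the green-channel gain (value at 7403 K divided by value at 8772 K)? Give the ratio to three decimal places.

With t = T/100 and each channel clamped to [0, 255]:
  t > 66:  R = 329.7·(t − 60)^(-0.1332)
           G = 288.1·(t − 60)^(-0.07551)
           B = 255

At 8772 K (t = 87.72):
  G = 288.1·(87.72 − 60)^(-0.07551) = 288.1·27.72^(-0.07551) = 288.1·0.77813 = 224.181.
At 7403 K (t = 74.03):
  G = 288.1·(74.03 − 60)^(-0.07551) = 288.1·14.03^(-0.07551) = 288.1·0.81919 = 236.009.
Gain = 236.009 / 224.181 = 1.0528 → 1.053.

1.053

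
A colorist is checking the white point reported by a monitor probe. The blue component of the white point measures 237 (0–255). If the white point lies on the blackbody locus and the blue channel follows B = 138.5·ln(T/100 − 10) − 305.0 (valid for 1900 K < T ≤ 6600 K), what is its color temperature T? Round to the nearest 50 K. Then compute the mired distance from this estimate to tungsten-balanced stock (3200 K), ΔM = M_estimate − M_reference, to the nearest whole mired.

ln(t − 10) = (237 + 305.0) / 138.5 = 3.9134.
t − 10 = e^3.9134 = 50.067, so t = 60.067.
T = 100·t = 6007 K → 6000 K to the nearest 50 K.
M_estimate = 10⁶/6000 = 166.67; M_reference = 10⁶/3200 = 312.50.
ΔM = 166.67 − 312.50 = -145.83 → -146 mireds.

-146 mireds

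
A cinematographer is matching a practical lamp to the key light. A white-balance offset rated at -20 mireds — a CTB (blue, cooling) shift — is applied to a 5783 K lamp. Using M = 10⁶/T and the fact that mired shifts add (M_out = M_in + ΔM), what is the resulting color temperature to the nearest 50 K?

M_in = 10⁶/5783 = 172.92 mireds.
M_out = 172.92 + (-20) = 152.92 mireds.
T_out = 10⁶/152.92 = 6539.3 K → 6550 K.

6550 K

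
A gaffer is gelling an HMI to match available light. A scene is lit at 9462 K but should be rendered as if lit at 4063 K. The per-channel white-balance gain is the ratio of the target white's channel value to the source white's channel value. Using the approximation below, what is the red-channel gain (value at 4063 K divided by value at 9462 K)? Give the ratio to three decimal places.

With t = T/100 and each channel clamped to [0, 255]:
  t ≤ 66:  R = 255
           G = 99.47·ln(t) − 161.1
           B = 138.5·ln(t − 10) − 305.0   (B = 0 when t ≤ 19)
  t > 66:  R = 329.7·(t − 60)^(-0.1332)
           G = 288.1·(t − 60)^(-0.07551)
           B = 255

1.240

At 9462 K (t = 94.62):
  R = 329.7·(94.62 − 60)^(-0.1332) = 329.7·34.62^(-0.1332) = 329.7·0.62368 = 205.627.
At 4063 K (t = 40.63):
  R = 255 by definition for t ≤ 66.
Gain = 255.000 / 205.627 = 1.2401 → 1.240.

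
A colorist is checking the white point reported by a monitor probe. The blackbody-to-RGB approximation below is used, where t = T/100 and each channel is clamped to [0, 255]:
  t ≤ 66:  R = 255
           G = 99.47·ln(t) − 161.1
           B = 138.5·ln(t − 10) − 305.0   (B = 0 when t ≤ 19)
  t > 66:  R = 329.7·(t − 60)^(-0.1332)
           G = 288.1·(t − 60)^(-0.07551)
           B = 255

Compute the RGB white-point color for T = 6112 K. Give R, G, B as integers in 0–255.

t = 6112/100 = 61.12; the t ≤ 66 branch applies.
R = 255 by definition for t ≤ 66.
G = 99.47·ln 61.12 − 161.1 = 99.47·4.1128 − 161.1 = 248.004.
B = 138.5·ln(61.12 − 10) − 305.0 = 138.5·ln 51.12 − 305.0 = 138.5·3.9342 − 305.0 = 239.883.
Rounded: (255, 248, 240).

R=255, G=248, B=240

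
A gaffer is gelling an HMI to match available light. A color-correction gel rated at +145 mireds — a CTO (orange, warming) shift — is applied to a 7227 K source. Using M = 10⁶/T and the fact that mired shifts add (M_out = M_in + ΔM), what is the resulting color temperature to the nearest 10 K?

M_in = 10⁶/7227 = 138.37 mireds.
M_out = 138.37 + (+145) = 283.37 mireds.
T_out = 10⁶/283.37 = 3529.0 K → 3530 K.

3530 K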